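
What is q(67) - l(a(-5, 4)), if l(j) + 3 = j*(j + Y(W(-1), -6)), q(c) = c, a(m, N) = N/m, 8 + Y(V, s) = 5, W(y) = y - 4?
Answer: 1674/25 ≈ 66.960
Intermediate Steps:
W(y) = -4 + y
Y(V, s) = -3 (Y(V, s) = -8 + 5 = -3)
l(j) = -3 + j*(-3 + j) (l(j) = -3 + j*(j - 3) = -3 + j*(-3 + j))
q(67) - l(a(-5, 4)) = 67 - (-3 + (4/(-5))² - 12/(-5)) = 67 - (-3 + (4*(-⅕))² - 12*(-1)/5) = 67 - (-3 + (-⅘)² - 3*(-⅘)) = 67 - (-3 + 16/25 + 12/5) = 67 - 1*1/25 = 67 - 1/25 = 1674/25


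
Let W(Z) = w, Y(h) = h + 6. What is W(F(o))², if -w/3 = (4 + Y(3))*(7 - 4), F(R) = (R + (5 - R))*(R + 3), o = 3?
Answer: 13689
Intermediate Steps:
F(R) = 15 + 5*R (F(R) = 5*(3 + R) = 15 + 5*R)
Y(h) = 6 + h
w = -117 (w = -3*(4 + (6 + 3))*(7 - 4) = -3*(4 + 9)*3 = -39*3 = -3*39 = -117)
W(Z) = -117
W(F(o))² = (-117)² = 13689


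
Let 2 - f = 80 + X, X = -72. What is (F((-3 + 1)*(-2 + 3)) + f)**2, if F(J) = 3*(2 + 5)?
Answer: 225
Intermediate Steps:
f = -6 (f = 2 - (80 - 72) = 2 - 1*8 = 2 - 8 = -6)
F(J) = 21 (F(J) = 3*7 = 21)
(F((-3 + 1)*(-2 + 3)) + f)**2 = (21 - 6)**2 = 15**2 = 225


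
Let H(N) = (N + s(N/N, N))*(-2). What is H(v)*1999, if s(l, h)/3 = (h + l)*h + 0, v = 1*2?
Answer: -79960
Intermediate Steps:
v = 2
s(l, h) = 3*h*(h + l) (s(l, h) = 3*((h + l)*h + 0) = 3*(h*(h + l) + 0) = 3*(h*(h + l)) = 3*h*(h + l))
H(N) = -2*N - 6*N*(1 + N) (H(N) = (N + 3*N*(N + N/N))*(-2) = (N + 3*N*(N + 1))*(-2) = (N + 3*N*(1 + N))*(-2) = -2*N - 6*N*(1 + N))
H(v)*1999 = (2*2*(-4 - 3*2))*1999 = (2*2*(-4 - 6))*1999 = (2*2*(-10))*1999 = -40*1999 = -79960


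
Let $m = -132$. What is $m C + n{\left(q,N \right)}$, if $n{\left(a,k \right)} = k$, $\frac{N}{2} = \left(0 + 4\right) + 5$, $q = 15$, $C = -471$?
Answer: $62190$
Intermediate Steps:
$N = 18$ ($N = 2 \left(\left(0 + 4\right) + 5\right) = 2 \left(4 + 5\right) = 2 \cdot 9 = 18$)
$m C + n{\left(q,N \right)} = \left(-132\right) \left(-471\right) + 18 = 62172 + 18 = 62190$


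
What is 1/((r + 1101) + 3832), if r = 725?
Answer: 1/5658 ≈ 0.00017674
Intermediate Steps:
1/((r + 1101) + 3832) = 1/((725 + 1101) + 3832) = 1/(1826 + 3832) = 1/5658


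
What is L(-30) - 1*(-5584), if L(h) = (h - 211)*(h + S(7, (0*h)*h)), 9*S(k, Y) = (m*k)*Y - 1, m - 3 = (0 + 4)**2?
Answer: 115567/9 ≈ 12841.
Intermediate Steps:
m = 19 (m = 3 + (0 + 4)**2 = 3 + 4**2 = 3 + 16 = 19)
S(k, Y) = -1/9 + 19*Y*k/9 (S(k, Y) = ((19*k)*Y - 1)/9 = (19*Y*k - 1)/9 = (-1 + 19*Y*k)/9 = -1/9 + 19*Y*k/9)
L(h) = (-211 + h)*(-1/9 + h) (L(h) = (h - 211)*(h + (-1/9 + (19/9)*((0*h)*h)*7)) = (-211 + h)*(h + (-1/9 + (19/9)*(0*h)*7)) = (-211 + h)*(h + (-1/9 + (19/9)*0*7)) = (-211 + h)*(h + (-1/9 + 0)) = (-211 + h)*(h - 1/9) = (-211 + h)*(-1/9 + h))
L(-30) - 1*(-5584) = (211/9 + (-30)**2 - 1900/9*(-30)) - 1*(-5584) = (211/9 + 900 + 19000/3) + 5584 = 65311/9 + 5584 = 115567/9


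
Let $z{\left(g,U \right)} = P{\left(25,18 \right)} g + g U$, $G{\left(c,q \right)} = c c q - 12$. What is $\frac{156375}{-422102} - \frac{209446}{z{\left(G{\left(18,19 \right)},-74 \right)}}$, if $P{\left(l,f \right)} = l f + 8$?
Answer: $- \frac{114335621873}{248965890048} \approx -0.45924$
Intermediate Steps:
$G{\left(c,q \right)} = -12 + q c^{2}$ ($G{\left(c,q \right)} = c^{2} q - 12 = q c^{2} - 12 = -12 + q c^{2}$)
$P{\left(l,f \right)} = 8 + f l$ ($P{\left(l,f \right)} = f l + 8 = 8 + f l$)
$z{\left(g,U \right)} = 458 g + U g$ ($z{\left(g,U \right)} = \left(8 + 18 \cdot 25\right) g + g U = \left(8 + 450\right) g + U g = 458 g + U g$)
$\frac{156375}{-422102} - \frac{209446}{z{\left(G{\left(18,19 \right)},-74 \right)}} = \frac{156375}{-422102} - \frac{209446}{\left(-12 + 19 \cdot 18^{2}\right) \left(458 - 74\right)} = 156375 \left(- \frac{1}{422102}\right) - \frac{209446}{\left(-12 + 19 \cdot 324\right) 384} = - \frac{156375}{422102} - \frac{209446}{\left(-12 + 6156\right) 384} = - \frac{156375}{422102} - \frac{209446}{6144 \cdot 384} = - \frac{156375}{422102} - \frac{209446}{2359296} = - \frac{156375}{422102} - \frac{104723}{1179648} = - \frac{114335621873}{248965890048}$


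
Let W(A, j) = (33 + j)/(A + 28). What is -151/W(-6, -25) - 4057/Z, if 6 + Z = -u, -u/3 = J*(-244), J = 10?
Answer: -6076129/14652 ≈ -414.70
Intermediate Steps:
W(A, j) = (33 + j)/(28 + A)
u = 7320 (u = -30*(-244) = -3*(-2440) = 7320)
Z = -7326 (Z = -6 - 1*7320 = -6 - 7320 = -7326)
-151/W(-6, -25) - 4057/Z = -151*(28 - 6)/(33 - 25) - 4057/(-7326) = -151/(8/22) - 4057*(-1/7326) = -151/((1/22)*8) + 4057/7326 = -151/4/11 + 4057/7326 = -151*11/4 + 4057/7326 = -1661/4 + 4057/7326 = -6076129/14652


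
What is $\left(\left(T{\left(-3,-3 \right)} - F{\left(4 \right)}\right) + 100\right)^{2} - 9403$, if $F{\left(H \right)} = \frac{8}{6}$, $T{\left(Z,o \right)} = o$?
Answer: $- \frac{2258}{9} \approx -250.89$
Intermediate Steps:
$F{\left(H \right)} = \frac{4}{3}$ ($F{\left(H \right)} = 8 \cdot \frac{1}{6} = \frac{4}{3}$)
$\left(\left(T{\left(-3,-3 \right)} - F{\left(4 \right)}\right) + 100\right)^{2} - 9403 = \left(\left(-3 - \frac{4}{3}\right) + 100\right)^{2} - 9403 = \left(- \frac{13}{3} + 100\right)^{2} - 9403 = \left(\frac{287}{3}\right)^{2} - 9403 = \frac{82369}{9} - 9403 = - \frac{2258}{9}$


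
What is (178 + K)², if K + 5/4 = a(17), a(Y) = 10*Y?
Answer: 1923769/16 ≈ 1.2024e+5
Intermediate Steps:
K = 675/4 (K = -5/4 + 10*17 = -5/4 + 170 = 675/4 ≈ 168.75)
(178 + K)² = (178 + 675/4)² = (1387/4)² = 1923769/16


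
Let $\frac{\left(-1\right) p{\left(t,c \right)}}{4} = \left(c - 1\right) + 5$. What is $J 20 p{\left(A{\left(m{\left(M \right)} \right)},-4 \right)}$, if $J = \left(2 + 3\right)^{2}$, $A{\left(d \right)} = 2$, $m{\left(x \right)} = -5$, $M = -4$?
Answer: $0$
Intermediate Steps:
$J = 25$ ($J = 5^{2} = 25$)
$p{\left(t,c \right)} = -16 - 4 c$ ($p{\left(t,c \right)} = - 4 \left(\left(c - 1\right) + 5\right) = - 4 \left(\left(-1 + c\right) + 5\right) = - 4 \left(4 + c\right) = -16 - 4 c$)
$J 20 p{\left(A{\left(m{\left(M \right)} \right)},-4 \right)} = 25 \cdot 20 \left(-16 - -16\right) = 500 \left(-16 + 16\right) = 500 \cdot 0 = 0$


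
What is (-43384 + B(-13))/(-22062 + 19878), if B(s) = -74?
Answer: 7243/364 ≈ 19.898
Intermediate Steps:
(-43384 + B(-13))/(-22062 + 19878) = (-43384 - 74)/(-22062 + 19878) = -43458/(-2184) = -43458*(-1/2184) = 7243/364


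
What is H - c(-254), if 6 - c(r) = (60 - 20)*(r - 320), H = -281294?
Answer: -304260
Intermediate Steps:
c(r) = 12806 - 40*r (c(r) = 6 - (60 - 20)*(r - 320) = 6 - 40*(-320 + r) = 6 - (-12800 + 40*r) = 6 + (12800 - 40*r) = 12806 - 40*r)
H - c(-254) = -281294 - (12806 - 40*(-254)) = -281294 - (12806 + 10160) = -281294 - 1*22966 = -281294 - 22966 = -304260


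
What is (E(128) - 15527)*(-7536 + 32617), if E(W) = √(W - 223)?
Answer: -389432687 + 25081*I*√95 ≈ -3.8943e+8 + 2.4446e+5*I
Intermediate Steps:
E(W) = √(-223 + W)
(E(128) - 15527)*(-7536 + 32617) = (√(-223 + 128) - 15527)*(-7536 + 32617) = (√(-95) - 15527)*25081 = (I*√95 - 15527)*25081 = (-15527 + I*√95)*25081 = -389432687 + 25081*I*√95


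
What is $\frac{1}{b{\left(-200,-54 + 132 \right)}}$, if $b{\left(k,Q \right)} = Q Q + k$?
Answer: $\frac{1}{5884} \approx 0.00016995$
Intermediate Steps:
$b{\left(k,Q \right)} = k + Q^{2}$ ($b{\left(k,Q \right)} = Q^{2} + k = k + Q^{2}$)
$\frac{1}{b{\left(-200,-54 + 132 \right)}} = \frac{1}{-200 + \left(-54 + 132\right)^{2}} = \frac{1}{-200 + 78^{2}} = \frac{1}{-200 + 6084} = \frac{1}{5884}$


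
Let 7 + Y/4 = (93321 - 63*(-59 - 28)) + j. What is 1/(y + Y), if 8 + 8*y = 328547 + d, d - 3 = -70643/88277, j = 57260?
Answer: 706216/469836783011 ≈ 1.5031e-6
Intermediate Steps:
d = 194188/88277 (d = 3 - 70643/88277 = 194188/88277 ≈ 2.1998)
y = 29002631491/706216 (y = -1 + (328547 + 194188/88277)/8 = -1 + (1/8)*(29003337707/88277) = -1 + 29003337707/706216 = 29002631491/706216 ≈ 41068.)
Y = 624220 (Y = -28 + 4*((93321 - 63*(-59 - 28)) + 57260) = -28 + 4*((93321 - 63*(-87)) + 57260) = -28 + 4*((93321 + 5481) + 57260) = -28 + 4*(98802 + 57260) = -28 + 4*156062 = -28 + 624248 = 624220)
1/(y + Y) = 1/(29002631491/706216 + 624220) = 1/(469836783011/706216) = 706216/469836783011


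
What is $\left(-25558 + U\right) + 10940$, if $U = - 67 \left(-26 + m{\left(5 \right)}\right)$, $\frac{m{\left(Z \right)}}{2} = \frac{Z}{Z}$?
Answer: $-13010$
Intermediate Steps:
$m{\left(Z \right)} = 2$ ($m{\left(Z \right)} = 2 \frac{Z}{Z} = 2 \cdot 1 = 2$)
$U = 1608$ ($U = - 67 \left(-26 + 2\right) = \left(-67\right) \left(-24\right) = 1608$)
$\left(-25558 + U\right) + 10940 = \left(-25558 + 1608\right) + 10940 = -23950 + 10940 = -13010$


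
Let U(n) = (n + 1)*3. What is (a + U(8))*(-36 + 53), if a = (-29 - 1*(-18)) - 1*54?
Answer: -646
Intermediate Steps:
a = -65 (a = (-29 + 18) - 54 = -11 - 54 = -65)
U(n) = 3 + 3*n (U(n) = (1 + n)*3 = 3 + 3*n)
(a + U(8))*(-36 + 53) = (-65 + (3 + 3*8))*(-36 + 53) = (-65 + (3 + 24))*17 = (-65 + 27)*17 = -38*17 = -646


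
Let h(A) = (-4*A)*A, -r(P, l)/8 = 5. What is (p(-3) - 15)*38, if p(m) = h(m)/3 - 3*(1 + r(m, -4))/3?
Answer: 456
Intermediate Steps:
r(P, l) = -40 (r(P, l) = -8*5 = -40)
h(A) = -4*A²
p(m) = 39 - 4*m²/3 (p(m) = -4*m²/3 - 3*(1 - 40)/3 = -4*m²*(⅓) - 3*(-39)*(⅓) = -4*m²/3 + 117*(⅓) = -4*m²/3 + 39 = 39 - 4*m²/3)
(p(-3) - 15)*38 = ((39 - 4/3*(-3)²) - 15)*38 = ((39 - 4/3*9) - 15)*38 = ((39 - 12) - 15)*38 = (27 - 15)*38 = 12*38 = 456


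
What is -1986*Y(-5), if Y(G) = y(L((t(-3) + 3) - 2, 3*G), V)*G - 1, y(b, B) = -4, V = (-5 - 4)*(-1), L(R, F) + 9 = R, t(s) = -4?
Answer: -37734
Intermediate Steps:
L(R, F) = -9 + R
V = 9 (V = -9*(-1) = 9)
Y(G) = -1 - 4*G (Y(G) = -4*G - 1 = -1 - 4*G)
-1986*Y(-5) = -1986*(-1 - 4*(-5)) = -1986*(-1 + 20) = -1986*19 = -37734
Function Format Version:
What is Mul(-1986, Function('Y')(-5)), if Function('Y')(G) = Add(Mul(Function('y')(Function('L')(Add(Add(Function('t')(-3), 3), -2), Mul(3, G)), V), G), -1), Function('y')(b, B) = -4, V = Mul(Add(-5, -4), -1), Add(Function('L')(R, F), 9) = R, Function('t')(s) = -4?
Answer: -37734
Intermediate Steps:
Function('L')(R, F) = Add(-9, R)
V = 9 (V = Mul(-9, -1) = 9)
Function('Y')(G) = Add(-1, Mul(-4, G)) (Function('Y')(G) = Add(Mul(-4, G), -1) = Add(-1, Mul(-4, G)))
Mul(-1986, Function('Y')(-5)) = Mul(-1986, Add(-1, Mul(-4, -5))) = Mul(-1986, Add(-1, 20)) = Mul(-1986, 19) = -37734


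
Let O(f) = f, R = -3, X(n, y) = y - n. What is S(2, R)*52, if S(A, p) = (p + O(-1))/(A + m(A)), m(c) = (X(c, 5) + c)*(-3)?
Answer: 16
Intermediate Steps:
m(c) = -15 (m(c) = ((5 - c) + c)*(-3) = 5*(-3) = -15)
S(A, p) = (-1 + p)/(-15 + A) (S(A, p) = (p - 1)/(A - 15) = (-1 + p)/(-15 + A))
S(2, R)*52 = ((1 - 1*(-3))/(15 - 1*2))*52 = ((1 + 3)/(15 - 2))*52 = (4/13)*52 = 16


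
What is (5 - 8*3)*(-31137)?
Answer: 591603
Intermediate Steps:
(5 - 8*3)*(-31137) = (5 - 2*12)*(-31137) = (5 - 24)*(-31137) = -19*(-31137) = 591603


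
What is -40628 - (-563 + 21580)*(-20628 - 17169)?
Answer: 794338921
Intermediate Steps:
-40628 - (-563 + 21580)*(-20628 - 17169) = -40628 - 21017*(-37797) = -40628 - 1*(-794379549) = -40628 + 794379549 = 794338921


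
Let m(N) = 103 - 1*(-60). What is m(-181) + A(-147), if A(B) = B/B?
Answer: 164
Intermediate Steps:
A(B) = 1
m(N) = 163 (m(N) = 103 + 60 = 163)
m(-181) + A(-147) = 163 + 1 = 164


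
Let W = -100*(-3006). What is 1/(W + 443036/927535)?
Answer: 927535/278817464036 ≈ 3.3267e-6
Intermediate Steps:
W = 300600
1/(W + 443036/927535) = 1/(300600 + 443036/927535) = 1/(278817464036/927535) = 927535/278817464036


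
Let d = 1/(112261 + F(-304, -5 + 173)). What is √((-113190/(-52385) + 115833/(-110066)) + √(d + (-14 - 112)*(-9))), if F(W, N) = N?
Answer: √(18629828656897304736188786454 + 149505993421795727470996*√14334077678923)/129648792259778 ≈ 5.8977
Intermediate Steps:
d = 1/112429 (d = 1/(112261 + (-5 + 173)) = 1/(112261 + 168) = 1/112429 ≈ 8.8945e-6)
√((-113190/(-52385) + 115833/(-110066)) + √(d + (-14 - 112)*(-9))) = √((-113190/(-52385) + 115833/(-110066)) + √(1/112429 + (-14 - 112)*(-9))) = √((-113190*(-1/52385) + 115833*(-1/110066)) + √(1/112429 - 126*(-9))) = √((22638/10477 - 115833/110066) + √(1/112429 + 1134)) = √(1278091767/1153161482 + √(127494487/112429)) = √(1278091767/1153161482 + √14334077678923/112429)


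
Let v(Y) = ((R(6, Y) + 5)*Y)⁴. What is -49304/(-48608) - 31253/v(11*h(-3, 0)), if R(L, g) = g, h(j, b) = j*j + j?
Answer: 742918739874717745/732431326264357104 ≈ 1.0143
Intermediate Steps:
h(j, b) = j + j² (h(j, b) = j² + j = j + j²)
v(Y) = Y⁴*(5 + Y)⁴ (v(Y) = ((Y + 5)*Y)⁴ = ((5 + Y)*Y)⁴ = (Y*(5 + Y))⁴ = Y⁴*(5 + Y)⁴)
-49304/(-48608) - 31253/v(11*h(-3, 0)) = -49304/(-48608) - 31253*1/(1185921*(1 - 3)⁴*(5 + 11*(-3*(1 - 3)))⁴) = -49304*(-1/48608) - 31253*1/(18974736*(5 + 11*(-3*(-2)))⁴) = 6163/6076 - 31253*1/(18974736*(5 + 11*6)⁴) = 6163/6076 - 31253*1/(18974736*(5 + 66)⁴) = 6163/6076 - 31253/(18974736*71⁴) = 6163/6076 - 31253/(18974736*25411681) = 6163/6076 - 31253/482179938291216 = 742918739874717745/732431326264357104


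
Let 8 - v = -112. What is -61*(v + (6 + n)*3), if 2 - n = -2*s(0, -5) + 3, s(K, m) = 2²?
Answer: -9699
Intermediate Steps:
s(K, m) = 4
v = 120 (v = 8 - 1*(-112) = 8 + 112 = 120)
n = 7 (n = 2 - (-2*4 + 3) = 2 - (-8 + 3) = 2 - 1*(-5) = 2 + 5 = 7)
-61*(v + (6 + n)*3) = -61*(120 + (6 + 7)*3) = -61*(120 + 13*3) = -61*(120 + 39) = -61*159 = -9699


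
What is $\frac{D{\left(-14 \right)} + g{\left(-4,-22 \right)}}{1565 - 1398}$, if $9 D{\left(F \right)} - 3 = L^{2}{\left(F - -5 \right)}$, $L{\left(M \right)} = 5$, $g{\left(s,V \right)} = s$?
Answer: $- \frac{8}{1503} \approx -0.0053227$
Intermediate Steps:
$D{\left(F \right)} = \frac{28}{9}$ ($D{\left(F \right)} = \frac{1}{3} + \frac{5^{2}}{9} = \frac{1}{3} + \frac{1}{9} \cdot 25 = \frac{1}{3} + \frac{25}{9} = \frac{28}{9}$)
$\frac{D{\left(-14 \right)} + g{\left(-4,-22 \right)}}{1565 - 1398} = \frac{\frac{28}{9} - 4}{1565 - 1398} = - \frac{8}{9 \cdot 167} = \left(- \frac{8}{9}\right) \frac{1}{167} = - \frac{8}{1503}$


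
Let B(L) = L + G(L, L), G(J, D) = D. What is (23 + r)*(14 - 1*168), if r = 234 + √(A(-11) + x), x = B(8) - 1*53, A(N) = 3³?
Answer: -39578 - 154*I*√10 ≈ -39578.0 - 486.99*I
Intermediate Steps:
B(L) = 2*L (B(L) = L + L = 2*L)
A(N) = 27
x = -37 (x = 2*8 - 1*53 = 16 - 53 = -37)
r = 234 + I*√10 (r = 234 + √(27 - 37) = 234 + √(-10) = 234 + I*√10 ≈ 234.0 + 3.1623*I)
(23 + r)*(14 - 1*168) = (23 + (234 + I*√10))*(14 - 1*168) = (257 + I*√10)*(14 - 168) = (257 + I*√10)*(-154) = -39578 - 154*I*√10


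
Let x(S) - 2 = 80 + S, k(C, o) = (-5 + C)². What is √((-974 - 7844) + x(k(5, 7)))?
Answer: 4*I*√546 ≈ 93.467*I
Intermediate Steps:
x(S) = 82 + S (x(S) = 2 + (80 + S) = 82 + S)
√((-974 - 7844) + x(k(5, 7))) = √((-974 - 7844) + (82 + (-5 + 5)²)) = √(-8818 + (82 + 0²)) = √(-8818 + (82 + 0)) = √(-8818 + 82) = √(-8736) = 4*I*√546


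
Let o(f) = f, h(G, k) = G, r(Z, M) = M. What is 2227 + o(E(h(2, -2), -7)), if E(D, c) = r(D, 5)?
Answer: 2232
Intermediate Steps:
E(D, c) = 5
2227 + o(E(h(2, -2), -7)) = 2227 + 5 = 2232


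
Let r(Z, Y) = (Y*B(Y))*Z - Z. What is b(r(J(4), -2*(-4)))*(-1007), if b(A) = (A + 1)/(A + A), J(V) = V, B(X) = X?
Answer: -254771/504 ≈ -505.50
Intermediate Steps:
r(Z, Y) = -Z + Z*Y² (r(Z, Y) = (Y*Y)*Z - Z = Y²*Z - Z = Z*Y² - Z = -Z + Z*Y²)
b(A) = (1 + A)/(2*A) (b(A) = (1 + A)/((2*A)) = (1 + A)*(1/(2*A)) = (1 + A)/(2*A))
b(r(J(4), -2*(-4)))*(-1007) = ((1 + 4*(-1 + (-2*(-4))²))/(2*((4*(-1 + (-2*(-4))²)))))*(-1007) = ((1 + 4*(-1 + 8²))/(2*((4*(-1 + 8²)))))*(-1007) = ((1 + 4*(-1 + 64))/(2*((4*(-1 + 64)))))*(-1007) = ((1 + 4*63)/(2*((4*63))))*(-1007) = ((½)*(1 + 252)/252)*(-1007) = ((½)*(1/252)*253)*(-1007) = (253/504)*(-1007) = -254771/504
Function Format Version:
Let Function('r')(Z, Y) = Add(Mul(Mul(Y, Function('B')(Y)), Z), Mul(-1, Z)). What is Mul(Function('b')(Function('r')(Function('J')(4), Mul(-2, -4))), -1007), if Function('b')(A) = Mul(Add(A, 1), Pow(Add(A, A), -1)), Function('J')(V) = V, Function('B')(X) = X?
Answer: Rational(-254771, 504) ≈ -505.50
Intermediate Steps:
Function('r')(Z, Y) = Add(Mul(-1, Z), Mul(Z, Pow(Y, 2))) (Function('r')(Z, Y) = Add(Mul(Mul(Y, Y), Z), Mul(-1, Z)) = Add(Mul(Pow(Y, 2), Z), Mul(-1, Z)) = Add(Mul(Z, Pow(Y, 2)), Mul(-1, Z)) = Add(Mul(-1, Z), Mul(Z, Pow(Y, 2))))
Function('b')(A) = Mul(Rational(1, 2), Pow(A, -1), Add(1, A)) (Function('b')(A) = Mul(Add(1, A), Pow(Mul(2, A), -1)) = Mul(Add(1, A), Mul(Rational(1, 2), Pow(A, -1))) = Mul(Rational(1, 2), Pow(A, -1), Add(1, A)))
Mul(Function('b')(Function('r')(Function('J')(4), Mul(-2, -4))), -1007) = Mul(Mul(Rational(1, 2), Pow(Mul(4, Add(-1, Pow(Mul(-2, -4), 2))), -1), Add(1, Mul(4, Add(-1, Pow(Mul(-2, -4), 2))))), -1007) = Mul(Mul(Rational(1, 2), Pow(Mul(4, Add(-1, Pow(8, 2))), -1), Add(1, Mul(4, Add(-1, Pow(8, 2))))), -1007) = Mul(Mul(Rational(1, 2), Pow(Mul(4, Add(-1, 64)), -1), Add(1, Mul(4, Add(-1, 64)))), -1007) = Mul(Mul(Rational(1, 2), Pow(Mul(4, 63), -1), Add(1, Mul(4, 63))), -1007) = Mul(Mul(Rational(1, 2), Pow(252, -1), Add(1, 252)), -1007) = Mul(Mul(Rational(1, 2), Rational(1, 252), 253), -1007) = Mul(Rational(253, 504), -1007) = Rational(-254771, 504)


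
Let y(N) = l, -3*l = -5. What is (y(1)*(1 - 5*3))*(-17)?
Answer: 1190/3 ≈ 396.67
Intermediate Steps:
l = 5/3 (l = -⅓*(-5) = 5/3 ≈ 1.6667)
y(N) = 5/3
(y(1)*(1 - 5*3))*(-17) = (5*(1 - 5*3)/3)*(-17) = (5*(1 - 15)/3)*(-17) = ((5/3)*(-14))*(-17) = -70/3*(-17) = 1190/3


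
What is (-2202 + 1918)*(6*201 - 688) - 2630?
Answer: -149742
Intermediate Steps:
(-2202 + 1918)*(6*201 - 688) - 2630 = -284*(1206 - 688) - 2630 = -284*518 - 2630 = -147112 - 2630 = -149742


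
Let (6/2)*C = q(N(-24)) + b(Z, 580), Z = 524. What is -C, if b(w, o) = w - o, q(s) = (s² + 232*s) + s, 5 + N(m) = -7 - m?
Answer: -2884/3 ≈ -961.33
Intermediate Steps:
N(m) = -12 - m (N(m) = -5 + (-7 - m) = -12 - m)
q(s) = s² + 233*s
C = 2884/3 (C = ((-12 - 1*(-24))*(233 + (-12 - 1*(-24))) + (524 - 1*580))/3 = ((-12 + 24)*(233 + (-12 + 24)) + (524 - 580))/3 = (12*(233 + 12) - 56)/3 = (12*245 - 56)/3 = (2940 - 56)/3 = (⅓)*2884 = 2884/3 ≈ 961.33)
-C = -1*2884/3 = -2884/3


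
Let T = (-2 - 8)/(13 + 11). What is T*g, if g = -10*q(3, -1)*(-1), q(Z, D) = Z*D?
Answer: 25/2 ≈ 12.500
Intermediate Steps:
q(Z, D) = D*Z
g = -30 (g = -(-10)*3*(-1) = -10*(-3)*(-1) = 30*(-1) = -30)
T = -5/12 (T = -10/24 = -10*1/24 = -5/12 ≈ -0.41667)
T*g = -5/12*(-30) = 25/2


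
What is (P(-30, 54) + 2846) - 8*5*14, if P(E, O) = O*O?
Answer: 5202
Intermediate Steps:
P(E, O) = O²
(P(-30, 54) + 2846) - 8*5*14 = (54² + 2846) - 8*5*14 = (2916 + 2846) - 40*14 = 5762 - 560 = 5202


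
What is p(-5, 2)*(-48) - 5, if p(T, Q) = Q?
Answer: -101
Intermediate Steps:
p(-5, 2)*(-48) - 5 = 2*(-48) - 5 = -96 - 5 = -101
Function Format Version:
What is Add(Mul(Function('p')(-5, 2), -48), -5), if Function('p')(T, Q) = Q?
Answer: -101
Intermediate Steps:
Add(Mul(Function('p')(-5, 2), -48), -5) = Add(Mul(2, -48), -5) = Add(-96, -5) = -101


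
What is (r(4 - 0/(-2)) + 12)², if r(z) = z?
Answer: 256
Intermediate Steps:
(r(4 - 0/(-2)) + 12)² = ((4 - 0/(-2)) + 12)² = ((4 - 0*(-1)/2) + 12)² = ((4 - 1*0) + 12)² = ((4 + 0) + 12)² = (4 + 12)² = 16² = 256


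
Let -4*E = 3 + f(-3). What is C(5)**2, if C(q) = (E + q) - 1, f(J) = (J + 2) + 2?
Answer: 9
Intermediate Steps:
f(J) = 4 + J (f(J) = (2 + J) + 2 = 4 + J)
E = -1 (E = -(3 + (4 - 3))/4 = -(3 + 1)/4 = -1/4*4 = -1)
C(q) = -2 + q (C(q) = (-1 + q) - 1 = -2 + q)
C(5)**2 = (-2 + 5)**2 = 3**2 = 9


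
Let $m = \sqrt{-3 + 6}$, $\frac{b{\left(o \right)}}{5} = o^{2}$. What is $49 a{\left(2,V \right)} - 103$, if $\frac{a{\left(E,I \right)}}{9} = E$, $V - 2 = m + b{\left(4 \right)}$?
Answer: $779$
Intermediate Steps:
$b{\left(o \right)} = 5 o^{2}$
$m = \sqrt{3} \approx 1.732$
$V = 82 + \sqrt{3}$ ($V = 2 + \left(\sqrt{3} + 5 \cdot 4^{2}\right) = 2 + \left(\sqrt{3} + 5 \cdot 16\right) = 2 + \left(\sqrt{3} + 80\right) = 2 + \left(80 + \sqrt{3}\right) = 82 + \sqrt{3} \approx 83.732$)
$a{\left(E,I \right)} = 9 E$
$49 a{\left(2,V \right)} - 103 = 49 \cdot 9 \cdot 2 - 103 = 49 \cdot 18 - 103 = 882 - 103 = 779$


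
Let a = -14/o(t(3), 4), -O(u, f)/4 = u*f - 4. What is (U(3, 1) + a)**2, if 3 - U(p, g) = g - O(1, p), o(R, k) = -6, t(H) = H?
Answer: 625/9 ≈ 69.444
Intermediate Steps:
O(u, f) = 16 - 4*f*u (O(u, f) = -4*(u*f - 4) = -4*(f*u - 4) = -4*(-4 + f*u) = 16 - 4*f*u)
U(p, g) = 19 - g - 4*p (U(p, g) = 3 - (g - (16 - 4*p*1)) = 3 - (g - (16 - 4*p)) = 3 - (g + (-16 + 4*p)) = 3 - (-16 + g + 4*p) = 3 + (16 - g - 4*p) = 19 - g - 4*p)
a = 7/3 (a = -14/(-6) = -14*(-1/6) = 7/3 ≈ 2.3333)
(U(3, 1) + a)**2 = ((19 - 1*1 - 4*3) + 7/3)**2 = ((19 - 1 - 12) + 7/3)**2 = (6 + 7/3)**2 = (25/3)**2 = 625/9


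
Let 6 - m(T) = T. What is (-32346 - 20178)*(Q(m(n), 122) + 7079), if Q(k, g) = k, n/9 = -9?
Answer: -376386984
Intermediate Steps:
n = -81 (n = 9*(-9) = -81)
m(T) = 6 - T
(-32346 - 20178)*(Q(m(n), 122) + 7079) = (-32346 - 20178)*((6 - 1*(-81)) + 7079) = -52524*((6 + 81) + 7079) = -52524*(87 + 7079) = -52524*7166 = -376386984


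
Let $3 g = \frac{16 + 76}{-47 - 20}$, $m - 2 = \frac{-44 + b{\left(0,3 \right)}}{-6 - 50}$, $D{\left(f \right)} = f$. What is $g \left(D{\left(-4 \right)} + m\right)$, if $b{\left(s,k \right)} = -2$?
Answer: $\frac{253}{469} \approx 0.53945$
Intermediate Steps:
$m = \frac{79}{28}$ ($m = 2 + \frac{-44 - 2}{-6 - 50} = 2 - \frac{46}{-56} = 2 - - \frac{23}{28} = 2 + \frac{23}{28} = \frac{79}{28} \approx 2.8214$)
$g = - \frac{92}{201}$ ($g = \frac{\left(16 + 76\right) \frac{1}{-47 - 20}}{3} = \frac{92 \frac{1}{-67}}{3} = \frac{92 \left(- \frac{1}{67}\right)}{3} = \frac{1}{3} \left(- \frac{92}{67}\right) = - \frac{92}{201} \approx -0.45771$)
$g \left(D{\left(-4 \right)} + m\right) = - \frac{92 \left(-4 + \frac{79}{28}\right)}{201} = \left(- \frac{92}{201}\right) \left(- \frac{33}{28}\right) = \frac{253}{469}$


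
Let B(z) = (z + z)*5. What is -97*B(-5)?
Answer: 4850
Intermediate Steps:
B(z) = 10*z (B(z) = (2*z)*5 = 10*z)
-97*B(-5) = -970*(-5) = -97*(-50) = 4850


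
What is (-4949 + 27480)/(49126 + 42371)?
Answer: 22531/91497 ≈ 0.24625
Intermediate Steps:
(-4949 + 27480)/(49126 + 42371) = 22531/91497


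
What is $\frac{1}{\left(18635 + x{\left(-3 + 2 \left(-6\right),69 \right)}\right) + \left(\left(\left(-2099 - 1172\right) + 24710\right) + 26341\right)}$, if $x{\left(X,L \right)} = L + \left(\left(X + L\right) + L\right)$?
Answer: $\frac{1}{66607} \approx 1.5013 \cdot 10^{-5}$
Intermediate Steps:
$x{\left(X,L \right)} = X + 3 L$ ($x{\left(X,L \right)} = L + \left(\left(L + X\right) + L\right) = L + \left(X + 2 L\right) = X + 3 L$)
$\frac{1}{\left(18635 + x{\left(-3 + 2 \left(-6\right),69 \right)}\right) + \left(\left(\left(-2099 - 1172\right) + 24710\right) + 26341\right)} = \frac{1}{\left(18635 + \left(\left(-3 + 2 \left(-6\right)\right) + 3 \cdot 69\right)\right) + \left(\left(\left(-2099 - 1172\right) + 24710\right) + 26341\right)} = \frac{1}{\left(18635 + \left(\left(-3 - 12\right) + 207\right)\right) + \left(\left(\left(-2099 - 1172\right) + 24710\right) + 26341\right)} = \frac{1}{\left(18635 + \left(-15 + 207\right)\right) + \left(\left(-3271 + 24710\right) + 26341\right)} = \frac{1}{\left(18635 + 192\right) + \left(21439 + 26341\right)} = \frac{1}{18827 + 47780} = \frac{1}{66607}$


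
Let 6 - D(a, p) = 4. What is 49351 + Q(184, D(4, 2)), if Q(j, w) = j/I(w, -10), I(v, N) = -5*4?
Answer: 246709/5 ≈ 49342.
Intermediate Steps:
I(v, N) = -20
D(a, p) = 2 (D(a, p) = 6 - 1*4 = 6 - 4 = 2)
Q(j, w) = -j/20 (Q(j, w) = j/(-20) = j*(-1/20) = -j/20)
49351 + Q(184, D(4, 2)) = 49351 - 1/20*184 = 49351 - 46/5 = 246709/5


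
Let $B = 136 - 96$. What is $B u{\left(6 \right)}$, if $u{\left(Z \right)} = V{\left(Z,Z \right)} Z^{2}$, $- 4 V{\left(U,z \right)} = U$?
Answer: $-2160$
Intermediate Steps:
$B = 40$ ($B = 136 - 96 = 40$)
$V{\left(U,z \right)} = - \frac{U}{4}$
$u{\left(Z \right)} = - \frac{Z^{3}}{4}$ ($u{\left(Z \right)} = - \frac{Z}{4} Z^{2} = - \frac{Z^{3}}{4}$)
$B u{\left(6 \right)} = 40 \left(- \frac{6^{3}}{4}\right) = 40 \left(\left(- \frac{1}{4}\right) 216\right) = 40 \left(-54\right) = -2160$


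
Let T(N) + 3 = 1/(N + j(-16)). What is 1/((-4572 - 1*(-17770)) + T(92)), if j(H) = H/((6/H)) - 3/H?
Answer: 6473/85411283 ≈ 7.5786e-5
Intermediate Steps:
j(H) = -3/H + H²/6 (j(H) = H*(H/6) - 3/H = H²/6 - 3/H = -3/H + H²/6)
T(N) = -3 + 1/(2057/48 + N) (T(N) = -3 + 1/(N + (⅙)*(-18 + (-16)³)/(-16)) = -3 + 1/(N + (⅙)*(-1/16)*(-18 - 4096)) = -3 + 1/(N + (⅙)*(-1/16)*(-4114)) = -3 + 1/(N + 2057/48) = -3 + 1/(2057/48 + N))
1/((-4572 - 1*(-17770)) + T(92)) = 1/((-4572 - 1*(-17770)) + 3*(-2041 - 48*92)/(2057 + 48*92)) = 1/((-4572 + 17770) + 3*(-2041 - 4416)/(2057 + 4416)) = 1/(13198 + 3*(-6457)/6473) = 1/(13198 + 3*(1/6473)*(-6457)) = 1/(13198 - 19371/6473) = 1/(85411283/6473) = 6473/85411283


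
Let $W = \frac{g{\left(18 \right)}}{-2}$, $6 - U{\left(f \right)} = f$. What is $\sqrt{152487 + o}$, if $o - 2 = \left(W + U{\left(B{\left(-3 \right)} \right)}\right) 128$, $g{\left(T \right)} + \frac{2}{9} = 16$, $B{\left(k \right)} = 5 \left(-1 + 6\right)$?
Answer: $\frac{5 \sqrt{53657}}{3} \approx 386.07$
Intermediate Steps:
$B{\left(k \right)} = 25$ ($B{\left(k \right)} = 5 \cdot 5 = 25$)
$U{\left(f \right)} = 6 - f$
$g{\left(T \right)} = \frac{142}{9}$ ($g{\left(T \right)} = - \frac{2}{9} + 16 = \frac{142}{9}$)
$W = - \frac{71}{9}$ ($W = \frac{142}{9 \left(-2\right)} = \frac{142}{9} \left(- \frac{1}{2}\right) = - \frac{71}{9} \approx -7.8889$)
$o = - \frac{30958}{9}$ ($o = 2 + \left(- \frac{71}{9} + \left(6 - 25\right)\right) 128 = 2 + \left(- \frac{71}{9} - 19\right) 128 = 2 - \frac{30976}{9} = - \frac{30958}{9} \approx -3439.8$)
$\sqrt{152487 + o} = \sqrt{152487 - \frac{30958}{9}} = \sqrt{\frac{1341425}{9}} = \frac{5 \sqrt{53657}}{3}$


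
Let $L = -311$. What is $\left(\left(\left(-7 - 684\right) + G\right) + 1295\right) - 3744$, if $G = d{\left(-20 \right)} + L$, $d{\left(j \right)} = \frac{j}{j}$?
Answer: $-3450$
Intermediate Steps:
$d{\left(j \right)} = 1$
$G = -310$ ($G = 1 - 311 = -310$)
$\left(\left(\left(-7 - 684\right) + G\right) + 1295\right) - 3744 = \left(\left(\left(-7 - 684\right) - 310\right) + 1295\right) - 3744 = \left(\left(-691 - 310\right) + 1295\right) - 3744 = \left(-1001 + 1295\right) - 3744 = 294 - 3744 = -3450$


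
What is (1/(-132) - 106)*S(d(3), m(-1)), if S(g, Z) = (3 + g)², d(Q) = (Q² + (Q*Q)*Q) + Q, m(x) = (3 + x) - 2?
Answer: -2056971/11 ≈ -1.8700e+5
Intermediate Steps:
m(x) = 1 + x
d(Q) = Q + Q² + Q³ (d(Q) = (Q² + Q²*Q) + Q = (Q² + Q³) + Q = Q + Q² + Q³)
(1/(-132) - 106)*S(d(3), m(-1)) = (1/(-132) - 106)*(3 + 3*(1 + 3 + 3²))² = (-1/132 - 106)*(3 + 3*(1 + 3 + 9))² = -13993*(3 + 3*13)²/132 = -13993*(3 + 39)²/132 = -13993/132*42² = -13993/132*1764 = -2056971/11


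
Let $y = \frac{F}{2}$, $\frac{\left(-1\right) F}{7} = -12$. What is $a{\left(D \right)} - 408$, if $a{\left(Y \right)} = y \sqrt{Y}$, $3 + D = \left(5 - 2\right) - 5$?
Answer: $-408 + 42 i \sqrt{5} \approx -408.0 + 93.915 i$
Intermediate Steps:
$F = 84$ ($F = \left(-7\right) \left(-12\right) = 84$)
$D = -5$ ($D = -3 + \left(\left(5 - 2\right) - 5\right) = -3 + \left(3 - 5\right) = -3 - 2 = -5$)
$y = 42$ ($y = \frac{84}{2} = 84 \cdot \frac{1}{2} = 42$)
$a{\left(Y \right)} = 42 \sqrt{Y}$
$a{\left(D \right)} - 408 = 42 \sqrt{-5} - 408 = 42 i \sqrt{5} - 408 = -408 + 42 i \sqrt{5}$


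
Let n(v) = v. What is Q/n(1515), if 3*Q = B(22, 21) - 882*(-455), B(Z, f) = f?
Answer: 133777/1515 ≈ 88.302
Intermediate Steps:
Q = 133777 (Q = (21 - 882*(-455))/3 = (21 + 401310)/3 = (⅓)*401331 = 133777)
Q/n(1515) = 133777/1515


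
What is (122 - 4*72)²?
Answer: 27556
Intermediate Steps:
(122 - 4*72)² = (122 - 288)² = (-166)² = 27556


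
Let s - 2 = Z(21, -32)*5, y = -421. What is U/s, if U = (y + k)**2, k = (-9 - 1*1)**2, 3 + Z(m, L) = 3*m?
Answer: 103041/302 ≈ 341.20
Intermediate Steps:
Z(m, L) = -3 + 3*m
s = 302 (s = 2 + (-3 + 3*21)*5 = 2 + (-3 + 63)*5 = 2 + 60*5 = 2 + 300 = 302)
k = 100 (k = (-9 - 1)**2 = (-10)**2 = 100)
U = 103041 (U = (-421 + 100)**2 = (-321)**2 = 103041)
U/s = 103041/302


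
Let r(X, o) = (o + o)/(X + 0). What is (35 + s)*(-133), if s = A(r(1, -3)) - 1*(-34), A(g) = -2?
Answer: -8911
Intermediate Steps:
r(X, o) = 2*o/X (r(X, o) = (2*o)/X = 2*o/X)
s = 32 (s = -2 - 1*(-34) = -2 + 34 = 32)
(35 + s)*(-133) = (35 + 32)*(-133) = 67*(-133) = -8911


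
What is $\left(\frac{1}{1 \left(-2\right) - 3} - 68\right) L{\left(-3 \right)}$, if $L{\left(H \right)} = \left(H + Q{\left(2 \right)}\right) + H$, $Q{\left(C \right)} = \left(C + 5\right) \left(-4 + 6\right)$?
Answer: $- \frac{2728}{5} \approx -545.6$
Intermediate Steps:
$Q{\left(C \right)} = 10 + 2 C$ ($Q{\left(C \right)} = \left(5 + C\right) 2 = 10 + 2 C$)
$L{\left(H \right)} = 14 + 2 H$ ($L{\left(H \right)} = \left(H + \left(10 + 2 \cdot 2\right)\right) + H = \left(H + \left(10 + 4\right)\right) + H = \left(H + 14\right) + H = \left(14 + H\right) + H = 14 + 2 H$)
$\left(\frac{1}{1 \left(-2\right) - 3} - 68\right) L{\left(-3 \right)} = \left(\frac{1}{1 \left(-2\right) - 3} - 68\right) \left(14 + 2 \left(-3\right)\right) = \left(\frac{1}{-2 - 3} - 68\right) \left(14 - 6\right) = \left(\frac{1}{-5} - 68\right) 8 = \left(- \frac{1}{5} - 68\right) 8 = \left(- \frac{341}{5}\right) 8 = - \frac{2728}{5}$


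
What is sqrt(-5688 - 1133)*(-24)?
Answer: -24*I*sqrt(6821) ≈ -1982.1*I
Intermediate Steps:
sqrt(-5688 - 1133)*(-24) = sqrt(-6821)*(-24) = (I*sqrt(6821))*(-24) = -24*I*sqrt(6821)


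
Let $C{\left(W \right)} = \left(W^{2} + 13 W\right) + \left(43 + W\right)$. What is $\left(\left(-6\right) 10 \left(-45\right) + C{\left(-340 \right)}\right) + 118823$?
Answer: $232406$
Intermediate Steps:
$C{\left(W \right)} = 43 + W^{2} + 14 W$
$\left(\left(-6\right) 10 \left(-45\right) + C{\left(-340 \right)}\right) + 118823 = \left(\left(-6\right) 10 \left(-45\right) + \left(43 + \left(-340\right)^{2} + 14 \left(-340\right)\right)\right) + 118823 = \left(\left(-60\right) \left(-45\right) + \left(43 + 115600 - 4760\right)\right) + 118823 = \left(2700 + 110883\right) + 118823 = 113583 + 118823 = 232406$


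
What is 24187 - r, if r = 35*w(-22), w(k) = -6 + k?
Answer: 25167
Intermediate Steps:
r = -980 (r = 35*(-6 - 22) = 35*(-28) = -980)
24187 - r = 24187 - 1*(-980) = 24187 + 980 = 25167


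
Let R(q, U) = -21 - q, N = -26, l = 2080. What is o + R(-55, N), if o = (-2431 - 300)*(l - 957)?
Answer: -3066879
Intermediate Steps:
o = -3066913 (o = (-2431 - 300)*(2080 - 957) = -2731*1123 = -3066913)
o + R(-55, N) = -3066913 + (-21 - 1*(-55)) = -3066913 + (-21 + 55) = -3066913 + 34 = -3066879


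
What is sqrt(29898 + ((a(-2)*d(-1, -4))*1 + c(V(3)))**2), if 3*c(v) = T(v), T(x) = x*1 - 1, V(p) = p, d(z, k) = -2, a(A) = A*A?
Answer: sqrt(269566)/3 ≈ 173.07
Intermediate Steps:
a(A) = A**2
T(x) = -1 + x (T(x) = x - 1 = -1 + x)
c(v) = -1/3 + v/3 (c(v) = (-1 + v)/3 = -1/3 + v/3)
sqrt(29898 + ((a(-2)*d(-1, -4))*1 + c(V(3)))**2) = sqrt(29898 + (((-2)**2*(-2))*1 + (-1/3 + (1/3)*3))**2) = sqrt(29898 + ((4*(-2))*1 + (-1/3 + 1))**2) = sqrt(29898 + (-8*1 + 2/3)**2) = sqrt(29898 + (-8 + 2/3)**2) = sqrt(29898 + (-22/3)**2) = sqrt(29898 + 484/9) = sqrt(269566/9) = sqrt(269566)/3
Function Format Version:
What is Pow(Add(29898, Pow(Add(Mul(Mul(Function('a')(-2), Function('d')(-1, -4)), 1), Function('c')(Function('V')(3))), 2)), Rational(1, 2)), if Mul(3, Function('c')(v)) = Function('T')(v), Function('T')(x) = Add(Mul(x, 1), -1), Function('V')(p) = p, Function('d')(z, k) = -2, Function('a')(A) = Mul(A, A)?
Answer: Mul(Rational(1, 3), Pow(269566, Rational(1, 2))) ≈ 173.07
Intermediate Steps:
Function('a')(A) = Pow(A, 2)
Function('T')(x) = Add(-1, x) (Function('T')(x) = Add(x, -1) = Add(-1, x))
Function('c')(v) = Add(Rational(-1, 3), Mul(Rational(1, 3), v)) (Function('c')(v) = Mul(Rational(1, 3), Add(-1, v)) = Add(Rational(-1, 3), Mul(Rational(1, 3), v)))
Pow(Add(29898, Pow(Add(Mul(Mul(Function('a')(-2), Function('d')(-1, -4)), 1), Function('c')(Function('V')(3))), 2)), Rational(1, 2)) = Pow(Add(29898, Pow(Add(Mul(Mul(Pow(-2, 2), -2), 1), Add(Rational(-1, 3), Mul(Rational(1, 3), 3))), 2)), Rational(1, 2)) = Pow(Add(29898, Pow(Add(Mul(Mul(4, -2), 1), Add(Rational(-1, 3), 1)), 2)), Rational(1, 2)) = Pow(Add(29898, Pow(Add(Mul(-8, 1), Rational(2, 3)), 2)), Rational(1, 2)) = Pow(Add(29898, Pow(Add(-8, Rational(2, 3)), 2)), Rational(1, 2)) = Pow(Add(29898, Pow(Rational(-22, 3), 2)), Rational(1, 2)) = Pow(Add(29898, Rational(484, 9)), Rational(1, 2)) = Pow(Rational(269566, 9), Rational(1, 2)) = Mul(Rational(1, 3), Pow(269566, Rational(1, 2)))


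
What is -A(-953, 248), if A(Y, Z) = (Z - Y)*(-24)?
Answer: 28824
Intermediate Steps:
A(Y, Z) = -24*Z + 24*Y
-A(-953, 248) = -(-24*248 + 24*(-953)) = -(-5952 - 22872) = -1*(-28824) = 28824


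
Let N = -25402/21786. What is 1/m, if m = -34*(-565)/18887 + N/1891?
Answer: 22885114593/23262378379 ≈ 0.98378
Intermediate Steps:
N = -12701/10893 (N = -25402*1/21786 = -12701/10893 ≈ -1.1660)
m = 23262378379/22885114593 (m = -34*(-565)/18887 - 12701/10893/1891 = 19210*(1/18887) - 12701/10893*1/1891 = 1130/1111 - 12701/20598663 = 23262378379/22885114593 ≈ 1.0165)
1/m = 1/(23262378379/22885114593) = 22885114593/23262378379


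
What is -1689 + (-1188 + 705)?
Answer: -2172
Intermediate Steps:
-1689 + (-1188 + 705) = -1689 - 483 = -2172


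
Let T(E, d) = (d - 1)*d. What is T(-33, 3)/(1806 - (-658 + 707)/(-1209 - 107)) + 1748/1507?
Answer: 595207076/511679245 ≈ 1.1632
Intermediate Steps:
T(E, d) = d*(-1 + d) (T(E, d) = (-1 + d)*d = d*(-1 + d))
T(-33, 3)/(1806 - (-658 + 707)/(-1209 - 107)) + 1748/1507 = (3*(-1 + 3))/(1806 - (-658 + 707)/(-1209 - 107)) + 1748/1507 = (3*2)/(1806 - 49/(-1316)) + 1748*(1/1507) = 6/(1806 - 49*(-1)/1316) + 1748/1507 = 6/(1806 - 1*(-7/188)) + 1748/1507 = 6/(1806 + 7/188) + 1748/1507 = 6/(339535/188) + 1748/1507 = 6*(188/339535) + 1748/1507 = 1128/339535 + 1748/1507 = 595207076/511679245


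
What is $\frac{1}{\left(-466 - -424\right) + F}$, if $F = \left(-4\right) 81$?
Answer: $- \frac{1}{366} \approx -0.0027322$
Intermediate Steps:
$F = -324$
$\frac{1}{\left(-466 - -424\right) + F} = \frac{1}{\left(-466 - -424\right) - 324} = \frac{1}{\left(-466 + 424\right) - 324} = \frac{1}{-42 - 324} = \frac{1}{-366} = - \frac{1}{366}$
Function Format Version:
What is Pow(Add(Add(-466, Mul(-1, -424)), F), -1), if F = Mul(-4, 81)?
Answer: Rational(-1, 366) ≈ -0.0027322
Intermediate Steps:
F = -324
Pow(Add(Add(-466, Mul(-1, -424)), F), -1) = Pow(Add(Add(-466, Mul(-1, -424)), -324), -1) = Pow(Add(Add(-466, 424), -324), -1) = Pow(Add(-42, -324), -1) = Pow(-366, -1) = Rational(-1, 366)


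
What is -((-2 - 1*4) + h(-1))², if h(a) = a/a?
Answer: -25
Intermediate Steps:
h(a) = 1
-((-2 - 1*4) + h(-1))² = -((-2 - 1*4) + 1)² = -((-2 - 4) + 1)² = -(-6 + 1)² = -1*(-5)² = -1*25 = -25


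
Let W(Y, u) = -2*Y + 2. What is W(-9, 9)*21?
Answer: 420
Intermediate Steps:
W(Y, u) = 2 - 2*Y
W(-9, 9)*21 = (2 - 2*(-9))*21 = (2 + 18)*21 = 20*21 = 420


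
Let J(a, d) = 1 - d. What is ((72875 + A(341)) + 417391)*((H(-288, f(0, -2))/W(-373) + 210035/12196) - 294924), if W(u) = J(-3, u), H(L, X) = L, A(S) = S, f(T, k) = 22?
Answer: -329973187126737089/2280652 ≈ -1.4468e+11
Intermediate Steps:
W(u) = 1 - u
((72875 + A(341)) + 417391)*((H(-288, f(0, -2))/W(-373) + 210035/12196) - 294924) = ((72875 + 341) + 417391)*((-288/(1 - 1*(-373)) + 210035/12196) - 294924) = (73216 + 417391)*((-288/(1 + 373) + 210035*(1/12196)) - 294924) = 490607*((-288/374 + 210035/12196) - 294924) = 490607*((-288*1/374 + 210035/12196) - 294924) = 490607*((-144/187 + 210035/12196) - 294924) = 490607*(37520321/2280652 - 294924) = 490607*(-672581490127/2280652) = -329973187126737089/2280652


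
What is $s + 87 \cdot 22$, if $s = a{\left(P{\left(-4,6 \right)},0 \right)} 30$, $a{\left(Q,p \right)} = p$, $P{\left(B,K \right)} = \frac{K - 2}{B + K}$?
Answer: $1914$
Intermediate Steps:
$P{\left(B,K \right)} = \frac{-2 + K}{B + K}$
$s = 0$ ($s = 0 \cdot 30 = 0$)
$s + 87 \cdot 22 = 0 + 87 \cdot 22 = 0 + 1914 = 1914$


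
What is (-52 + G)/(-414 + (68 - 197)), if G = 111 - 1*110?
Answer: 17/181 ≈ 0.093923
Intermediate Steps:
G = 1 (G = 111 - 110 = 1)
(-52 + G)/(-414 + (68 - 197)) = (-52 + 1)/(-414 + (68 - 197)) = -51/(-414 - 129) = -51/(-543) = -51*(-1/543) = 17/181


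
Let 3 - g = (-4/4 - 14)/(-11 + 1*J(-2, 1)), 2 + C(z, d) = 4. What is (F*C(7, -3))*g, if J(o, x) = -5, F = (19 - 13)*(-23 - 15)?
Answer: -1881/2 ≈ -940.50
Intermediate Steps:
C(z, d) = 2 (C(z, d) = -2 + 4 = 2)
F = -228 (F = 6*(-38) = -228)
g = 33/16 (g = 3 - (-4/4 - 14)/(-11 + 1*(-5)) = 3 - (-4*¼ - 14)/(-11 - 5) = 3 - (-1 - 14)/(-16) = 3 - (-15)*(-1)/16 = 3 - 1*15/16 = 3 - 15/16 = 33/16 ≈ 2.0625)
(F*C(7, -3))*g = -228*2*(33/16) = -456*33/16 = -1881/2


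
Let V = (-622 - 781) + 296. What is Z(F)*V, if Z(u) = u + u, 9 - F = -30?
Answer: -86346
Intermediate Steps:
F = 39 (F = 9 - 1*(-30) = 9 + 30 = 39)
Z(u) = 2*u
V = -1107 (V = -1403 + 296 = -1107)
Z(F)*V = (2*39)*(-1107) = 78*(-1107) = -86346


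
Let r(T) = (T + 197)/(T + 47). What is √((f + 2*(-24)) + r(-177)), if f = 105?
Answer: √9607/13 ≈ 7.5396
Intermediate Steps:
r(T) = (197 + T)/(47 + T)
√((f + 2*(-24)) + r(-177)) = √((105 + 2*(-24)) + (197 - 177)/(47 - 177)) = √((105 - 48) + 20/(-130)) = √(57 - 1/130*20) = √(57 - 2/13) = √(739/13) = √9607/13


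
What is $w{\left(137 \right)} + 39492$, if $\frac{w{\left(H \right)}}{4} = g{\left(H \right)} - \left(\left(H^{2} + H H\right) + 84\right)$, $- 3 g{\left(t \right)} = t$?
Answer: $- \frac{333536}{3} \approx -1.1118 \cdot 10^{5}$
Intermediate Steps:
$g{\left(t \right)} = - \frac{t}{3}$
$w{\left(H \right)} = -336 - 8 H^{2} - \frac{4 H}{3}$ ($w{\left(H \right)} = 4 \left(- \frac{H}{3} - \left(\left(H^{2} + H H\right) + 84\right)\right) = 4 \left(- \frac{H}{3} - \left(\left(H^{2} + H^{2}\right) + 84\right)\right) = 4 \left(- \frac{H}{3} - \left(2 H^{2} + 84\right)\right) = 4 \left(- \frac{H}{3} - \left(84 + 2 H^{2}\right)\right) = 4 \left(-84 - 2 H^{2} - \frac{H}{3}\right) = -336 - 8 H^{2} - \frac{4 H}{3}$)
$w{\left(137 \right)} + 39492 = \left(-336 - 8 \cdot 137^{2} - \frac{548}{3}\right) + 39492 = \left(-336 - 150152 - \frac{548}{3}\right) + 39492 = - \frac{452012}{3} + 39492 = - \frac{333536}{3}$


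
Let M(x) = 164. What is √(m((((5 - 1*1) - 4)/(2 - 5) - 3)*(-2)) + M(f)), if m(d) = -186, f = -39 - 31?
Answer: I*√22 ≈ 4.6904*I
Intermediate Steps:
f = -70
√(m((((5 - 1*1) - 4)/(2 - 5) - 3)*(-2)) + M(f)) = √(-186 + 164) = √(-22) = I*√22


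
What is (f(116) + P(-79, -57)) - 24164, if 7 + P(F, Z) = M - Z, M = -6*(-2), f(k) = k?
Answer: -23986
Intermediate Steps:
M = 12
P(F, Z) = 5 - Z (P(F, Z) = -7 + (12 - Z) = 5 - Z)
(f(116) + P(-79, -57)) - 24164 = (116 + (5 - 1*(-57))) - 24164 = (116 + (5 + 57)) - 24164 = (116 + 62) - 24164 = 178 - 24164 = -23986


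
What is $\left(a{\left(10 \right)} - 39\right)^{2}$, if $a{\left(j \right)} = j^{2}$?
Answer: $3721$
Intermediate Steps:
$\left(a{\left(10 \right)} - 39\right)^{2} = \left(10^{2} - 39\right)^{2} = \left(100 - 39\right)^{2} = 61^{2} = 3721$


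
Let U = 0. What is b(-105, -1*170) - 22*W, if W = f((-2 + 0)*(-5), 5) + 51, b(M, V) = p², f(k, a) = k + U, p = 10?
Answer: -1242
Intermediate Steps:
f(k, a) = k (f(k, a) = k + 0 = k)
b(M, V) = 100 (b(M, V) = 10² = 100)
W = 61 (W = (-2 + 0)*(-5) + 51 = -2*(-5) + 51 = 10 + 51 = 61)
b(-105, -1*170) - 22*W = 100 - 22*61 = 100 - 1342 = -1242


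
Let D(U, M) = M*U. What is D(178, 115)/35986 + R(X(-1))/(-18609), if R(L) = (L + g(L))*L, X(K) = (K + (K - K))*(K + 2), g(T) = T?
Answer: 190427129/334831737 ≈ 0.56872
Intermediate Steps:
X(K) = K*(2 + K) (X(K) = (K + 0)*(2 + K) = K*(2 + K))
R(L) = 2*L**2 (R(L) = (L + L)*L = (2*L)*L = 2*L**2)
D(178, 115)/35986 + R(X(-1))/(-18609) = (115*178)/35986 + (2*(-(2 - 1))**2)/(-18609) = 20470*(1/35986) + (2*(-1*1)**2)*(-1/18609) = 10235/17993 + (2*(-1)**2)*(-1/18609) = 10235/17993 + (2*1)*(-1/18609) = 10235/17993 + 2*(-1/18609) = 10235/17993 - 2/18609 = 190427129/334831737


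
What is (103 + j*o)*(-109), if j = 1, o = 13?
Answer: -12644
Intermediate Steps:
(103 + j*o)*(-109) = (103 + 1*13)*(-109) = (103 + 13)*(-109) = 116*(-109) = -12644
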